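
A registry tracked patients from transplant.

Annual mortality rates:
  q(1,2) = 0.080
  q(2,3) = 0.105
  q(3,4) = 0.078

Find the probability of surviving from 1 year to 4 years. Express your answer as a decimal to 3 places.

Chaining the interval survival probabilities: (1 − 0.080) × (1 − 0.105) × (1 − 0.078).
= 0.920 × 0.895 × 0.922 = 0.759175.

0.759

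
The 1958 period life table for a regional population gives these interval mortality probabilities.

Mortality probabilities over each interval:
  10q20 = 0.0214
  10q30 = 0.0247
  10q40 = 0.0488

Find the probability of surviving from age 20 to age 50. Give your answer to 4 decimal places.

Chaining the interval survival probabilities: (1 − 0.0214) × (1 − 0.0247) × (1 − 0.0488).
= 0.9786 × 0.9753 × 0.9512 = 0.907852.

0.9079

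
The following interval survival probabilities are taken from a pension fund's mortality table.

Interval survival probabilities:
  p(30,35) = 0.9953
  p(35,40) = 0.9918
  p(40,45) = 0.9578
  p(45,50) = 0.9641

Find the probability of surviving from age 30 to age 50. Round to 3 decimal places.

0.912

Survival from 30 to 50 is the product of surviving each interval: 0.9953 × 0.9918 × 0.9578 × 0.9641.
= 0.911539.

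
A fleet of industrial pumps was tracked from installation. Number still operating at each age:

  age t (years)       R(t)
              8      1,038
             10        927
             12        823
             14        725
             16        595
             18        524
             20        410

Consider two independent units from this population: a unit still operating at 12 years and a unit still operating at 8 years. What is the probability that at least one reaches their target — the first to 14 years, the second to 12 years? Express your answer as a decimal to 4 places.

0.9753

p₁ = R(14)/R(12) = 725/823 = 0.880923; p₂ = R(12)/R(8) = 823/1,038 = 0.792871.
P(at least one) = 1 − (1−p₁)(1−p₂) = 1 − 0.119077 × 0.207129 = 0.975336.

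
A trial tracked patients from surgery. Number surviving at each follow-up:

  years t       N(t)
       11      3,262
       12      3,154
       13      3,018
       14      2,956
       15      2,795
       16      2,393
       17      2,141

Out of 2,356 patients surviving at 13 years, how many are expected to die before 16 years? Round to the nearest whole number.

488

The relevant probability is 1 − 2,393/3,018 = 0.207091.
Expected number = 2,356 × 0.207091 = 488.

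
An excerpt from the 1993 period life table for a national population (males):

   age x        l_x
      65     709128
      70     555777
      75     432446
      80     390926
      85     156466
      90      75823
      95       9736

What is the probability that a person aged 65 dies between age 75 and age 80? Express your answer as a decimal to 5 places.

We want 10|5q65 = (l_75 − l_80)/l_65.
This is the probability of reaching 75 but not 80, conditional on being alive at 65: (l_75 − l_80) / l_65.
= (432446 − 390926) / 709128 = 41520 / 709128 = 0.058551.

0.05855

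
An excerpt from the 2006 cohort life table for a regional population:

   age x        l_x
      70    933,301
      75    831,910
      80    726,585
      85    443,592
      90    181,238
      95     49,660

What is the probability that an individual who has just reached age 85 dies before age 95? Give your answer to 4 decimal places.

P(die before 95 | alive at 85) = 1 − l_95/l_85 = 1 − 49,660/443,592 = (393,932)/443,592 = 0.888050.

0.8881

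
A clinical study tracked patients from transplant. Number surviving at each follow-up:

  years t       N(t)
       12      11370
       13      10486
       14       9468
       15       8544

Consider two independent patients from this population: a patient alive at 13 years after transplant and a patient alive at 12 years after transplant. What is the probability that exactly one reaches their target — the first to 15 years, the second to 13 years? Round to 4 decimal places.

0.2341

p₁ = N(15)/N(13) = 8544/10486 = 0.814801; p₂ = N(13)/N(12) = 10486/11370 = 0.922252.
P(exactly one) = p₁(1−p₂) + (1−p₁)p₂ = 0.063349 + 0.170800 = 0.234149.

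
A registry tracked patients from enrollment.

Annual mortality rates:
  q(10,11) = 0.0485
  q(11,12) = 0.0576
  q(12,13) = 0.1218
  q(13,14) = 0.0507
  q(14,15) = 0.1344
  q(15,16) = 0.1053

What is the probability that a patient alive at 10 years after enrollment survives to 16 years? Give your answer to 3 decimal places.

Chaining the interval survival probabilities: (1 − 0.0485) × (1 − 0.0576) × (1 − 0.1218) × (1 − 0.0507) × (1 − 0.1344) × (1 − 0.1053).
= 0.9515 × 0.9424 × 0.8782 × 0.9493 × 0.8656 × 0.8947 = 0.578943.

0.579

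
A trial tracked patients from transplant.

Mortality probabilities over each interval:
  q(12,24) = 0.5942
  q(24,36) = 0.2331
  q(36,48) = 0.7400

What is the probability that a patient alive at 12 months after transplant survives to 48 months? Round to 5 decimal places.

0.08091

The overall survival probability is (1 − 0.5942) × (1 − 0.2331) × (1 − 0.7400).
= 0.4058 × 0.7669 × 0.2600 = 0.080914.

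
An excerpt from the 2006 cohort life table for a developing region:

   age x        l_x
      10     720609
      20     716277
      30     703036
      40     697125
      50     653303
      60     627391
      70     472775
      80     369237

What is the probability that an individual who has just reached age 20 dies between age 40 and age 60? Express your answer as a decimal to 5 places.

0.09736

We want 20|20q20 = (l_40 − l_60)/l_20.
This is the probability of reaching 40 but not 60, conditional on being alive at 20: (l_40 − l_60) / l_20.
= (697125 − 627391) / 716277 = 69734 / 716277 = 0.097356.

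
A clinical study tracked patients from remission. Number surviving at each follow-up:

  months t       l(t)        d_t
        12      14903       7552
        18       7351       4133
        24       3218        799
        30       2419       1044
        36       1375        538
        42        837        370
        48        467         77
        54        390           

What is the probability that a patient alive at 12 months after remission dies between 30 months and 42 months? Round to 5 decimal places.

0.10615

This is the probability of reaching 30 but not 42, conditional on being alive at 12: (l(30) − l(42)) / l(12).
= (2419 − 837) / 14903 = 1582 / 14903 = 0.106153.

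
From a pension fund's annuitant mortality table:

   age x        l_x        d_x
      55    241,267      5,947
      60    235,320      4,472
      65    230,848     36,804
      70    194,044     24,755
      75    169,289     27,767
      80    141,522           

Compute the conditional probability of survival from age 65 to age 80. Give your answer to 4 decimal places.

0.6131

We want 15p65 = l_80/l_65.
The conditional survival probability is l_80/l_65 = 141,522/230,848 = 0.613053.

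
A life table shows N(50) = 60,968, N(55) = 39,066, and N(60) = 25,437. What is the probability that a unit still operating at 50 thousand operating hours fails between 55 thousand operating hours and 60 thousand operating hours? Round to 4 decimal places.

This is the probability of reaching 55 but not 60, conditional on being operational at 50: (N(55) − N(60)) / N(50).
= (39,066 − 25,437) / 60,968 = 13,629 / 60,968 = 0.223543.

0.2235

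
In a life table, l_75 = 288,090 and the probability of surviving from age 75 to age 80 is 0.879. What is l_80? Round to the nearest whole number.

253231

l_80 = l_75 × p = 288,090 × 0.879 = 253231.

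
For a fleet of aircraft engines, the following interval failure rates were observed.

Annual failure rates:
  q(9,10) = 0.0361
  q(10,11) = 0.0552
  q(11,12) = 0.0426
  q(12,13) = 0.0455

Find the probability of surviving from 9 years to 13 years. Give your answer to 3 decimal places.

Survival from 9 to 13 is the product of surviving each interval: (1 − 0.0361) × (1 − 0.0552) × (1 − 0.0426) × (1 − 0.0455).
= 0.9639 × 0.9448 × 0.9574 × 0.9545 = 0.832226.

0.832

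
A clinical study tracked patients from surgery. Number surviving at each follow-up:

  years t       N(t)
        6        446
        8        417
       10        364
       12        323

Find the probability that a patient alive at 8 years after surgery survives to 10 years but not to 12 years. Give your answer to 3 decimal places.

0.098

This is the probability of reaching 10 but not 12, conditional on being alive at 8: (N(10) − N(12)) / N(8).
= (364 − 323) / 417 = 41 / 417 = 0.098321.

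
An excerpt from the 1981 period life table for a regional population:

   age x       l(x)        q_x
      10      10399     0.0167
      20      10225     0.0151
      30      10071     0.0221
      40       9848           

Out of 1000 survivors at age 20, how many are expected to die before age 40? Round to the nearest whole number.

37

The relevant probability is 1 − 9848/10225 = 0.036870.
Expected number = 1000 × 0.036870 = 37.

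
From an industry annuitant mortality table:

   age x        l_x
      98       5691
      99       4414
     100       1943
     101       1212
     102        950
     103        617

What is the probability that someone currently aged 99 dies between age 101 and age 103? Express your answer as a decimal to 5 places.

We want 2|2q99 = (l_101 − l_103)/l_99.
This is the probability of reaching 101 but not 103, conditional on being alive at 99: (l_101 − l_103) / l_99.
= (1212 − 617) / 4414 = 595 / 4414 = 0.134798.

0.13480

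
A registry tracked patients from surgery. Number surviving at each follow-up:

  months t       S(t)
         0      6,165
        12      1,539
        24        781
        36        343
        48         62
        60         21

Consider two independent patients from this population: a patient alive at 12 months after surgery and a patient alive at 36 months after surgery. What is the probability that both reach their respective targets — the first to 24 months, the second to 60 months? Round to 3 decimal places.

p₁ = S(24)/S(12) = 781/1,539 = 0.507472; p₂ = S(60)/S(36) = 21/343 = 0.061224.
P(both) = p₁ × p₂ = 0.507472 × 0.061224 = 0.031069.

0.031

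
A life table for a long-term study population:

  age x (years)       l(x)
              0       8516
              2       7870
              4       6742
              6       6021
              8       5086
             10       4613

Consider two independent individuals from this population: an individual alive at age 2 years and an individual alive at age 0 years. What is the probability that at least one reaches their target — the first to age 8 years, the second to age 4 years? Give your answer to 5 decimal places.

p₁ = l(8)/l(2) = 5086/7870 = 0.646252; p₂ = l(4)/l(0) = 6742/8516 = 0.791686.
P(at least one) = 1 − (1−p₁)(1−p₂) = 1 − 0.353748 × 0.208314 = 0.926309.

0.92631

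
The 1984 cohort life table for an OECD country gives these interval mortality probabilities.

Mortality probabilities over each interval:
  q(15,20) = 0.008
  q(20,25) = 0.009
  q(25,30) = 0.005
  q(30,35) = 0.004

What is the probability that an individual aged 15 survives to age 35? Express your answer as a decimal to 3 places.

0.974

Survival from 15 to 35 is the product of surviving each interval: (1 − 0.008) × (1 − 0.009) × (1 − 0.005) × (1 − 0.004).
= 0.992 × 0.991 × 0.995 × 0.996 = 0.974244.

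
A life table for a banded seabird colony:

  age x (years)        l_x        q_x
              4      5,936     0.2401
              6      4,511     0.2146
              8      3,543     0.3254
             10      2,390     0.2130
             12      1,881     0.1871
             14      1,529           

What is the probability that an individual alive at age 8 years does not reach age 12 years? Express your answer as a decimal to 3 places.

P(die before 12 | alive at 8) = 1 − l_12/l_8 = 1 − 1,881/3,543 = (1,662)/3,543 = 0.469094.

0.469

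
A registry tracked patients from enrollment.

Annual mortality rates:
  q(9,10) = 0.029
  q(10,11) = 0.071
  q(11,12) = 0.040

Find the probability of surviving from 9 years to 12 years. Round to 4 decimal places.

The overall survival probability is (1 − 0.029) × (1 − 0.071) × (1 − 0.040).
= 0.971 × 0.929 × 0.960 = 0.865977.

0.8660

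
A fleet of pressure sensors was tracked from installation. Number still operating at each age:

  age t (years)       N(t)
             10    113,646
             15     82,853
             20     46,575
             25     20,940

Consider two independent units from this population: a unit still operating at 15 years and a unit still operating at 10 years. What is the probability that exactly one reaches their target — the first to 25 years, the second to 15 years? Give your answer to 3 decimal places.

0.613

p₁ = N(25)/N(15) = 20,940/82,853 = 0.252737; p₂ = N(15)/N(10) = 82,853/113,646 = 0.729045.
P(exactly one) = p₁(1−p₂) + (1−p₁)p₂ = 0.068480 + 0.544788 = 0.613269.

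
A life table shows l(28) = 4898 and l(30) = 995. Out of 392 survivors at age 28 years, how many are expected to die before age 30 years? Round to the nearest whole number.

The relevant probability is 1 − 995/4898 = 0.796856.
Expected number = 392 × 0.796856 = 312.

312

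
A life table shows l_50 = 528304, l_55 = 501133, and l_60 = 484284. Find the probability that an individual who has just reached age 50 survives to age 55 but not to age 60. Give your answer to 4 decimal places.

0.0319

We want 5|5q50 = (l_55 − l_60)/l_50.
This is the probability of reaching 55 but not 60, conditional on being alive at 50: (l_55 − l_60) / l_50.
= (501133 − 484284) / 528304 = 16849 / 528304 = 0.031893.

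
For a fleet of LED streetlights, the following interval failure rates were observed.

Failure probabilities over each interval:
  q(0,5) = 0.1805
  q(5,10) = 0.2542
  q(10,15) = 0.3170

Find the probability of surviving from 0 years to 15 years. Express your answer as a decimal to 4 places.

Survival from 0 to 15 is the product of surviving each interval: (1 − 0.1805) × (1 − 0.2542) × (1 − 0.3170).
= 0.8195 × 0.7458 × 0.6830 = 0.417438.

0.4174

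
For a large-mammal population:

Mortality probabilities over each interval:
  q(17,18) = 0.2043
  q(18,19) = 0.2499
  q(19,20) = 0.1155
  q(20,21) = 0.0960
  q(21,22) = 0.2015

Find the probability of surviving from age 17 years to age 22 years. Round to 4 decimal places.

Chaining the interval survival probabilities: (1 − 0.2043) × (1 − 0.2499) × (1 − 0.1155) × (1 − 0.0960) × (1 − 0.2015).
= 0.7957 × 0.7501 × 0.8845 × 0.9040 × 0.7985 = 0.381074.

0.3811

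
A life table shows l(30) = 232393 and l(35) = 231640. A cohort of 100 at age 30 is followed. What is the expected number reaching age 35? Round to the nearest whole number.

The relevant probability is 231640/232393 = 0.996760.
Expected number = 100 × 0.996760 = 100.

100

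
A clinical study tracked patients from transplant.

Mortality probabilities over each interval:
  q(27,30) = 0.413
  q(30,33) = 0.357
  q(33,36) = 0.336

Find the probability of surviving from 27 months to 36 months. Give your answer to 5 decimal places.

0.25062

P(survive 27→36) = (1 − 0.413) × (1 − 0.357) × (1 − 0.336).
= 0.587 × 0.643 × 0.664 = 0.250621.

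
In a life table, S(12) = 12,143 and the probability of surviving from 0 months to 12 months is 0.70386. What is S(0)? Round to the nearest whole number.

S(0) = S(12) / p = 12,143 / 0.70386 = 17252.

17252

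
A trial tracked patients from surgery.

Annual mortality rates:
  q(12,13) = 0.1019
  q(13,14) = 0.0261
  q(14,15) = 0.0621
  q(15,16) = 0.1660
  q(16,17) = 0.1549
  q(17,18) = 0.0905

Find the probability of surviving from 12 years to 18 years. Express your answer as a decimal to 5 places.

Chaining the interval survival probabilities: (1 − 0.1019) × (1 − 0.0261) × (1 − 0.0621) × (1 − 0.1660) × (1 − 0.1549) × (1 − 0.0905).
= 0.8981 × 0.9739 × 0.9379 × 0.8340 × 0.8451 × 0.9095 = 0.525863.

0.52586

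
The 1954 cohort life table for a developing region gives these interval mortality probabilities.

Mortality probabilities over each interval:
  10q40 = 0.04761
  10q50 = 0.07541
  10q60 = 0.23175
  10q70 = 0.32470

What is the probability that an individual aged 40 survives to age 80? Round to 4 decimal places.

0.4568

The overall survival probability is (1 − 0.04761) × (1 − 0.07541) × (1 − 0.23175) × (1 − 0.32470).
= 0.95239 × 0.92459 × 0.76825 × 0.67530 = 0.456839.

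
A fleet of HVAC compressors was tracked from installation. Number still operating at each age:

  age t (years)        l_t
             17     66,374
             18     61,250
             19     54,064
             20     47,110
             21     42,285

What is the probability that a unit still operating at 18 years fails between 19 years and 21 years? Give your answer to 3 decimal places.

0.192

This is the probability of reaching 19 but not 21, conditional on being operational at 18: (l_19 − l_21) / l_18.
= (54,064 − 42,285) / 61,250 = 11,779 / 61,250 = 0.192310.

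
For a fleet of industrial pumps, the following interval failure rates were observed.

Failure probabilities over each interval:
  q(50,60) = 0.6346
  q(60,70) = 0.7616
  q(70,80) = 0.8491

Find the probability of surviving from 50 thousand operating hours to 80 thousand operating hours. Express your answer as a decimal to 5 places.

0.01315

The overall survival probability is (1 − 0.6346) × (1 − 0.7616) × (1 − 0.8491).
= 0.3654 × 0.2384 × 0.1509 = 0.013145.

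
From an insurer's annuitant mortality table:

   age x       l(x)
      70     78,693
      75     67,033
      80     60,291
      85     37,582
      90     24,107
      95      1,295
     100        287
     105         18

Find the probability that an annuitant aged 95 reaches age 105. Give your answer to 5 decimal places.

The conditional survival probability is l(105)/l(95) = 18/1,295 = 0.013900.

0.01390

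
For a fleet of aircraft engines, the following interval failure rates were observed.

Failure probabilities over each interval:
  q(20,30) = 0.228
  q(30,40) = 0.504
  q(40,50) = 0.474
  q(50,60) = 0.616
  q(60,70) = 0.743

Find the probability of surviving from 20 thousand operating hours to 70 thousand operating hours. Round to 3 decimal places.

Chaining the interval survival probabilities: (1 − 0.228) × (1 − 0.504) × (1 − 0.474) × (1 − 0.616) × (1 − 0.743).
= 0.772 × 0.496 × 0.526 × 0.384 × 0.257 = 0.019877.

0.020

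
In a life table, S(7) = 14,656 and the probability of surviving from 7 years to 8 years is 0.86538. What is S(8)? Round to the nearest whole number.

S(8) = S(7) × p = 14,656 × 0.86538 = 12683.

12683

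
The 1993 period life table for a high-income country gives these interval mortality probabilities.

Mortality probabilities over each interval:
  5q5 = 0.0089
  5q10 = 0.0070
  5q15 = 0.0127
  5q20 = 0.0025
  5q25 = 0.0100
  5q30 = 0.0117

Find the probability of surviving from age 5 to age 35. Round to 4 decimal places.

0.9483

Chaining the interval survival probabilities: (1 − 0.0089) × (1 − 0.0070) × (1 − 0.0127) × (1 − 0.0025) × (1 − 0.0100) × (1 − 0.0117).
= 0.9911 × 0.9930 × 0.9873 × 0.9975 × 0.9900 × 0.9883 = 0.948315.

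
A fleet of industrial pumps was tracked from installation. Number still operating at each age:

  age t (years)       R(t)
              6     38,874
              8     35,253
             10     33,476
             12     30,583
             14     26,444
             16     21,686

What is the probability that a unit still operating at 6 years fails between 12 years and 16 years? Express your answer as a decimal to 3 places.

This is the probability of reaching 12 but not 16, conditional on being operational at 6: (R(12) − R(16)) / R(6).
= (30,583 − 21,686) / 38,874 = 8,897 / 38,874 = 0.228868.

0.229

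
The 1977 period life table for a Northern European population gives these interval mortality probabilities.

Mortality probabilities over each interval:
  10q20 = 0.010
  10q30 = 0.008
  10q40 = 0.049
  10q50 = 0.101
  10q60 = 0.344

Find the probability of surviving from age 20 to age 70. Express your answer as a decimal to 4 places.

0.5508

Chaining the interval survival probabilities: (1 − 0.010) × (1 − 0.008) × (1 − 0.049) × (1 − 0.101) × (1 − 0.344).
= 0.990 × 0.992 × 0.951 × 0.899 × 0.656 = 0.550796.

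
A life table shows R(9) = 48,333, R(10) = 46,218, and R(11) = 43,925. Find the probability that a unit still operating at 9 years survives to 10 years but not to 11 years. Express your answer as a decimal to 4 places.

This is the probability of reaching 10 but not 11, conditional on being operational at 9: (R(10) − R(11)) / R(9).
= (46,218 − 43,925) / 48,333 = 2,293 / 48,333 = 0.047442.

0.0474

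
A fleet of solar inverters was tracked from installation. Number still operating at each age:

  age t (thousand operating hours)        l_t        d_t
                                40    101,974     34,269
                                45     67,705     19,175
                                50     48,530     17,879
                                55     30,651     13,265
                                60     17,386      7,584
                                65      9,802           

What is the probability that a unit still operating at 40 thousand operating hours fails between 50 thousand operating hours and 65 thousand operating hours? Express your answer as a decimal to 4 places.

This is the probability of reaching 50 but not 65, conditional on being operational at 40: (l_50 − l_65) / l_40.
= (48,530 − 9,802) / 101,974 = 38,728 / 101,974 = 0.379783.

0.3798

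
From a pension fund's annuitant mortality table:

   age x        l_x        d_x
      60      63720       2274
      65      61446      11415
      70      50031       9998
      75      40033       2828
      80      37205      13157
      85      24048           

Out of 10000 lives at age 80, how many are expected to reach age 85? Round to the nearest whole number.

The relevant probability is 24048/37205 = 0.646365.
Expected number = 10000 × 0.646365 = 6464.

6464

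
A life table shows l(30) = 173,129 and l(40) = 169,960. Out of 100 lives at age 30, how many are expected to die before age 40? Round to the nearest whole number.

2

The relevant probability is 1 − 169,960/173,129 = 0.018304.
Expected number = 100 × 0.018304 = 2.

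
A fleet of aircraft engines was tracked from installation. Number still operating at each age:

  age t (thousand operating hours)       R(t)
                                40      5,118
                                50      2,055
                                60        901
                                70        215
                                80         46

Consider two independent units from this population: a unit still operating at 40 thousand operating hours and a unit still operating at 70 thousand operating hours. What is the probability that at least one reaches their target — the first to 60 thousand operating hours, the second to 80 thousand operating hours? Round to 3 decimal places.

p₁ = R(60)/R(40) = 901/5,118 = 0.176045; p₂ = R(80)/R(70) = 46/215 = 0.213953.
P(at least one) = 1 − (1−p₁)(1−p₂) = 1 − 0.823955 × 0.786047 = 0.352333.

0.352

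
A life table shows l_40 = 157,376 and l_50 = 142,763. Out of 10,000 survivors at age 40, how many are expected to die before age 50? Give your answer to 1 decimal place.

The relevant probability is 1 − 142,763/157,376 = 0.092854.
Expected number = 10,000 × 0.092854 = 928.5.

928.5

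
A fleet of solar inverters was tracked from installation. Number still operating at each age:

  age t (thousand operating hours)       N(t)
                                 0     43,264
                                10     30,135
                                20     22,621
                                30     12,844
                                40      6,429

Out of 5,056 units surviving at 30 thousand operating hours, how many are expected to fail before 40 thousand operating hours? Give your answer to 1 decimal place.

2525.2

The relevant probability is 1 − 6,429/12,844 = 0.499455.
Expected number = 5,056 × 0.499455 = 2525.2.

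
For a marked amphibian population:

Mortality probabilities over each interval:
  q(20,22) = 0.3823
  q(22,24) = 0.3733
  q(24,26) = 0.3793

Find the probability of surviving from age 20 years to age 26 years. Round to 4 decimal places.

0.2403

P(survive 20→26) = (1 − 0.3823) × (1 − 0.3733) × (1 − 0.3793).
= 0.6177 × 0.6267 × 0.6207 = 0.240281.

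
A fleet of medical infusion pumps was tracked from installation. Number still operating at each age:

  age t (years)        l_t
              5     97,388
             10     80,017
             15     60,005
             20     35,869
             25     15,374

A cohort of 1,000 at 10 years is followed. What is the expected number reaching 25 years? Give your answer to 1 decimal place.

192.1

The relevant probability is 15,374/80,017 = 0.192134.
Expected number = 1,000 × 0.192134 = 192.1.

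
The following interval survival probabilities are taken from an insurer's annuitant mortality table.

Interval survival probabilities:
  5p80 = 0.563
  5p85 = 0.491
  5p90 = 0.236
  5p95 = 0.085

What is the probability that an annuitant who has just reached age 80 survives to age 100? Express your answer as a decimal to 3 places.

The overall survival probability is 0.563 × 0.491 × 0.236 × 0.085.
= 0.005545.

0.006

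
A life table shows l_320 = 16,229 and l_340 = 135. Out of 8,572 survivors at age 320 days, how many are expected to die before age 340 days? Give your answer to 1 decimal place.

The relevant probability is 1 − 135/16,229 = 0.991682.
Expected number = 8,572 × 0.991682 = 8500.7.

8500.7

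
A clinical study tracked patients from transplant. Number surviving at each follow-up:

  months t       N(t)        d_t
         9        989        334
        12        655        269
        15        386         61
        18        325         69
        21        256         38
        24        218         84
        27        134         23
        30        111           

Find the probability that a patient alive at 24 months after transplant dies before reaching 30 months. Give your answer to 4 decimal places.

0.4908

P(die before 30 | alive at 24) = 1 − N(30)/N(24) = 1 − 111/218 = (107)/218 = 0.490826.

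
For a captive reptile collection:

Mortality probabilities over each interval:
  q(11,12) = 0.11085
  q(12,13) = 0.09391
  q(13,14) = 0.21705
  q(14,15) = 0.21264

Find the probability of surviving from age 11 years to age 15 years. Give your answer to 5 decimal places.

0.49665

P(survive 11→15) = (1 − 0.11085) × (1 − 0.09391) × (1 − 0.21705) × (1 − 0.21264).
= 0.88915 × 0.90609 × 0.78295 × 0.78736 = 0.496654.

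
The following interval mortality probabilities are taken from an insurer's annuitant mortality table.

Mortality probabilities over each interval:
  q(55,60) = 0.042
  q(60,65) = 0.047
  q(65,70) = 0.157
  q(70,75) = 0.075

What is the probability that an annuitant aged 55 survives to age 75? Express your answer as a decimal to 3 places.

Survival from 55 to 75 is the product of surviving each interval: (1 − 0.042) × (1 − 0.047) × (1 − 0.157) × (1 − 0.075).
= 0.958 × 0.953 × 0.843 × 0.925 = 0.711914.

0.712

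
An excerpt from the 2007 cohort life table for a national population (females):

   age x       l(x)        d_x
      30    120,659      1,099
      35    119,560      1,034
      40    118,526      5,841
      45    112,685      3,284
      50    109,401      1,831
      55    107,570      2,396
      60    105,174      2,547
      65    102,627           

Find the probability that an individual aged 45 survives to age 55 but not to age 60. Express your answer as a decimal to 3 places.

This is the probability of reaching 55 but not 60, conditional on being alive at 45: (l(55) − l(60)) / l(45).
= (107,570 − 105,174) / 112,685 = 2,396 / 112,685 = 0.021263.

0.021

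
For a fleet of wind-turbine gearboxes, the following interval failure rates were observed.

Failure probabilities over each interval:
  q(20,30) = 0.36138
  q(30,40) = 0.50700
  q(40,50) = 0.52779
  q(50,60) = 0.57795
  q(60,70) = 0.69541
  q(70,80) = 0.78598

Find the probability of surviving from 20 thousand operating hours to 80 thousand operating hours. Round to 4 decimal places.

0.0041

Chaining the interval survival probabilities: (1 − 0.36138) × (1 − 0.50700) × (1 − 0.52779) × (1 − 0.57795) × (1 − 0.69541) × (1 − 0.78598).
= 0.63862 × 0.49300 × 0.47221 × 0.42205 × 0.30459 × 0.21402 = 0.004090.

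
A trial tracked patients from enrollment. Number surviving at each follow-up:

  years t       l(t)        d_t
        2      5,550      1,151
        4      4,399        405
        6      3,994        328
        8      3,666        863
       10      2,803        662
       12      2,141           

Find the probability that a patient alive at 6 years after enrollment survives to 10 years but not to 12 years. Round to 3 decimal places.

0.166

This is the probability of reaching 10 but not 12, conditional on being alive at 6: (l(10) − l(12)) / l(6).
= (2,803 − 2,141) / 3,994 = 662 / 3,994 = 0.165749.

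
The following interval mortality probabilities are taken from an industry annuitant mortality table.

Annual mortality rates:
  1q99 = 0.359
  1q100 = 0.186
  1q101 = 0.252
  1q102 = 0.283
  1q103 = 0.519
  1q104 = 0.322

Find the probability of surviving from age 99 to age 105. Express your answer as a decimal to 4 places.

Chaining the interval survival probabilities: (1 − 0.359) × (1 − 0.186) × (1 − 0.252) × (1 − 0.283) × (1 − 0.519) × (1 − 0.322).
= 0.641 × 0.814 × 0.748 × 0.717 × 0.481 × 0.678 = 0.091259.

0.0913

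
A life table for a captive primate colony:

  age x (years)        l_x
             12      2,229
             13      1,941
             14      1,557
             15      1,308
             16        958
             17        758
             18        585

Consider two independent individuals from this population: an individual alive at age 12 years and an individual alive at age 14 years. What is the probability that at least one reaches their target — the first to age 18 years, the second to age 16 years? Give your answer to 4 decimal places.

p₁ = l_18/l_12 = 585/2,229 = 0.262450; p₂ = l_16/l_14 = 958/1,557 = 0.615286.
P(at least one) = 1 − (1−p₁)(1−p₂) = 1 − 0.737550 × 0.384714 = 0.716254.

0.7163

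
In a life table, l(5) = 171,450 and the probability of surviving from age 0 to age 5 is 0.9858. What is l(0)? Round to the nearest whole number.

173920

l(0) = l(5) / p = 171,450 / 0.9858 = 173920.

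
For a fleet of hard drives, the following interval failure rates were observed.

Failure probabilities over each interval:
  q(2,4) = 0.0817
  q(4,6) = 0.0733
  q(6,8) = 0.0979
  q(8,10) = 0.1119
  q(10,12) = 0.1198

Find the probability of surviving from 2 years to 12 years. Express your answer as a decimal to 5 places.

Chaining the interval survival probabilities: (1 − 0.0817) × (1 − 0.0733) × (1 − 0.0979) × (1 − 0.1119) × (1 − 0.1198).
= 0.9183 × 0.9267 × 0.9021 × 0.8881 × 0.8802 = 0.600097.

0.60010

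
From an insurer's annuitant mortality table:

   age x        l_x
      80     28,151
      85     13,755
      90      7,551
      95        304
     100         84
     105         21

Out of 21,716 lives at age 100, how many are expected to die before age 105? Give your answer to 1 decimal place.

16287.0

The relevant probability is 1 − 21/84 = 0.750000.
Expected number = 21,716 × 0.750000 = 16287.0.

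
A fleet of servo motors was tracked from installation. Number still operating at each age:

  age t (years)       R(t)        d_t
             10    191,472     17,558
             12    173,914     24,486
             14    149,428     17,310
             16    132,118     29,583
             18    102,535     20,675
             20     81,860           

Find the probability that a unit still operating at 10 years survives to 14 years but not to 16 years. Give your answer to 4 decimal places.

0.0904

This is the probability of reaching 14 but not 16, conditional on being operational at 10: (R(14) − R(16)) / R(10).
= (149,428 − 132,118) / 191,472 = 17,310 / 191,472 = 0.090405.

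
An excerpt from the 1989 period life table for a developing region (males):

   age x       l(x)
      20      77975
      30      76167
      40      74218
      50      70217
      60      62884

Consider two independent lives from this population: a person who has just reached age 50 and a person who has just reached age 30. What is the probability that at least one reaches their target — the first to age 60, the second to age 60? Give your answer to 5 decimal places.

0.98179

p₁ = l(60)/l(50) = 62884/70217 = 0.895567; p₂ = l(60)/l(30) = 62884/76167 = 0.825607.
P(at least one) = 1 − (1−p₁)(1−p₂) = 1 − 0.104433 × 0.174393 = 0.981788.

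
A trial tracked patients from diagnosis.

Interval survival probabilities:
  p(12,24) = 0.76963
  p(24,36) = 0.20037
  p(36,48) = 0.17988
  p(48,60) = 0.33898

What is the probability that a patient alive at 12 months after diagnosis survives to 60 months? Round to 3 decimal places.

Chaining the interval survival probabilities: 0.76963 × 0.20037 × 0.17988 × 0.33898.
= 0.009403.

0.009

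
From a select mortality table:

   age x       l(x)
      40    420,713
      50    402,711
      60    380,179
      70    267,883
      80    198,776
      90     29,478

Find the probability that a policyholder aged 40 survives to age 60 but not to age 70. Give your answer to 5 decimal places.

This is the probability of reaching 60 but not 70, conditional on being alive at 40: (l(60) − l(70)) / l(40).
= (380,179 − 267,883) / 420,713 = 112,296 / 420,713 = 0.266918.

0.26692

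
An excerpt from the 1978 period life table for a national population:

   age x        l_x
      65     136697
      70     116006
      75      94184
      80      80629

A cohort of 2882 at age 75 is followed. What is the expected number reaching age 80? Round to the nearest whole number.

The relevant probability is 80629/94184 = 0.856080.
Expected number = 2882 × 0.856080 = 2467.

2467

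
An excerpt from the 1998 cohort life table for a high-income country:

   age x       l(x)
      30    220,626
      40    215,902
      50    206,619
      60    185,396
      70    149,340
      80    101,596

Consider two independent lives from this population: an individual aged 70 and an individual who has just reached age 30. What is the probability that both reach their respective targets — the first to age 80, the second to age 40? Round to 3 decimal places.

0.666

p₁ = l(80)/l(70) = 101,596/149,340 = 0.680300; p₂ = l(40)/l(30) = 215,902/220,626 = 0.978588.
P(both) = p₁ × p₂ = 0.680300 × 0.978588 = 0.665733.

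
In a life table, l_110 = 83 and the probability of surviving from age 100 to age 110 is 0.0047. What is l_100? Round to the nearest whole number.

17660

l_100 = l_110 / p = 83 / 0.0047 = 17660.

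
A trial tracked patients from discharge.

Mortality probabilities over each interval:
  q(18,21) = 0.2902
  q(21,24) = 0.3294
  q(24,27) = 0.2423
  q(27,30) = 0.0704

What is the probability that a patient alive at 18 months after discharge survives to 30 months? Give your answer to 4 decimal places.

0.3353

P(survive 18→30) = (1 − 0.2902) × (1 − 0.3294) × (1 − 0.2423) × (1 − 0.0704).
= 0.7098 × 0.6706 × 0.7577 × 0.9296 = 0.335269.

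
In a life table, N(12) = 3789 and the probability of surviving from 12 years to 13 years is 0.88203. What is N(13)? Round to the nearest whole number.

3342

N(13) = N(12) × p = 3789 × 0.88203 = 3342.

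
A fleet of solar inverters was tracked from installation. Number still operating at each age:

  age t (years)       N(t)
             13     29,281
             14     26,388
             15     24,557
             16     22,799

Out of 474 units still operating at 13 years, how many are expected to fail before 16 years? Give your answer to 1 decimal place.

104.9

The relevant probability is 1 − 22,799/29,281 = 0.221372.
Expected number = 474 × 0.221372 = 104.9.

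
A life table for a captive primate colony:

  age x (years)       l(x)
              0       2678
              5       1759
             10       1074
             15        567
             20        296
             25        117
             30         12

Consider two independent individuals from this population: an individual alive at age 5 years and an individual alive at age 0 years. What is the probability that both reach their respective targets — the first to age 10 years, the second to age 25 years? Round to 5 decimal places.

0.02668

p₁ = l(10)/l(5) = 1074/1759 = 0.610574; p₂ = l(25)/l(0) = 117/2678 = 0.043689.
P(both) = p₁ × p₂ = 0.610574 × 0.043689 = 0.026675.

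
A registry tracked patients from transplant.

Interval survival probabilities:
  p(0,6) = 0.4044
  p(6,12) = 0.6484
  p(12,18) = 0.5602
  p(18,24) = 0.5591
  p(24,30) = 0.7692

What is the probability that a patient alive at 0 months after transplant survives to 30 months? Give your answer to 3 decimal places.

0.063

P(survive 0→30) = 0.4044 × 0.6484 × 0.5602 × 0.5591 × 0.7692.
= 0.063172.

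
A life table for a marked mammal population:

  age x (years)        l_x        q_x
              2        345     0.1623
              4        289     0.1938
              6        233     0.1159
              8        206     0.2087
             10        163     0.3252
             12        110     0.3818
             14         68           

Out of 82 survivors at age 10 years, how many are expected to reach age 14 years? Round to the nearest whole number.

The relevant probability is 68/163 = 0.417178.
Expected number = 82 × 0.417178 = 34.

34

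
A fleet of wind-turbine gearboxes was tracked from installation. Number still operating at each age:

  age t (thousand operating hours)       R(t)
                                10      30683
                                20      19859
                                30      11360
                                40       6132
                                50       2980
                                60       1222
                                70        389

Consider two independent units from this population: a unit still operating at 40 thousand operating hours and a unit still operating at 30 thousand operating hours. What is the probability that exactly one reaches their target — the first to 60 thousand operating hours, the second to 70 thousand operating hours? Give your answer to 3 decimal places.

p₁ = R(60)/R(40) = 1222/6132 = 0.199282; p₂ = R(70)/R(30) = 389/11360 = 0.034243.
P(exactly one) = p₁(1−p₂) + (1−p₁)p₂ = 0.192458 + 0.027419 = 0.219877.

0.220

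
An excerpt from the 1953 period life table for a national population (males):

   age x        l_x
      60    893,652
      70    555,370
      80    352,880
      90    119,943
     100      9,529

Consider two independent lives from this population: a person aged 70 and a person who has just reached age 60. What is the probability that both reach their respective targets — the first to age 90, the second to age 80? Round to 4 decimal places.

0.0853

p₁ = l_90/l_70 = 119,943/555,370 = 0.215970; p₂ = l_80/l_60 = 352,880/893,652 = 0.394874.
P(both) = p₁ × p₂ = 0.215970 × 0.394874 = 0.085281.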